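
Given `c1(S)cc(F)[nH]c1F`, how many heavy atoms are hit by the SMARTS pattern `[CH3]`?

The query [CH3] means: aliphatic carbon with exactly three hydrogens.
Check the 8 heavy atoms by environment: 1× n (aromatic, H1) → no; 3× c (aromatic, H0) → no; 1× c (aromatic, H1) → no; 1× S (H1) → no; 2× F (H0) → no.
No environment satisfies the query, so 0 matching atoms.

0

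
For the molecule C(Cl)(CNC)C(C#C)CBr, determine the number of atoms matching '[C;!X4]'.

The query [C;!X4] means: aliphatic carbon that does not have four total connections.
Check the 10 heavy atoms by environment: 5× C (X4) → no; 2× C (X2) → match; 1× Cl (X1) → no; 1× N (X3) → no; 1× Br (X1) → no.
That gives 2 matching atoms.

2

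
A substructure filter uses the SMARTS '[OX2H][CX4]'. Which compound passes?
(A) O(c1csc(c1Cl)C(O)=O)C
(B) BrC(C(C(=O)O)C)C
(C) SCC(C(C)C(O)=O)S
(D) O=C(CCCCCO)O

[OX2H][CX4] describes a hydroxyl oxygen bound to an sp3 (X4) carbon (an aliphatic alcohol).
(A) has a methoxy ether (-OCH3) but the oxygen has H0 (ether), not H1.
(B) has a carboxylic acid group (-C(=O)OH) but the -OH is on a CX3 carbonyl carbon, not a CX4 carbon.
(C) has a carboxylic acid group (-C(=O)OH) but the -OH is on a CX3 carbonyl carbon, not a CX4 carbon.
(D) contains a hydroxyl group (-OH), which satisfies every atom and bond constraint.
So the answer is (D).

D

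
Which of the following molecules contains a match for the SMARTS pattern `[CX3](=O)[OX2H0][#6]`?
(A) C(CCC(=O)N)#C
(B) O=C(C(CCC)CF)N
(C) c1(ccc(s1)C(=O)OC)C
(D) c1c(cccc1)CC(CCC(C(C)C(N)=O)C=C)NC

C

[CX3](=O)[OX2H0][#6] describes a carbonyl carbon bonded to an oxygen that is itself bonded to carbon (no H on that O) (an ester).
(A) has a primary amide (-C(=O)NH2) but the carbonyl is bonded to N, not to an O-C linkage.
(B) has a primary amide (-C(=O)NH2) but the carbonyl is bonded to N, not to an O-C linkage.
(C) contains a methyl-ester group (-C(=O)OCH3), which satisfies every atom and bond constraint.
(D) has a primary amide (-C(=O)NH2) but the carbonyl is bonded to N, not to an O-C linkage.
So the answer is (C).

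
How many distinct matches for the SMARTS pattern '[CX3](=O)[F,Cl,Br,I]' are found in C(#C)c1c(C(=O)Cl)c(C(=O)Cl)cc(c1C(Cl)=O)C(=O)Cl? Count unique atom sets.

4

[CX3](=O)[F,Cl,Br,I] is the SMARTS for an acyl halide: a carbonyl carbon bonded to a halogen.
The molecule carries 4 separate instances of an acyl chloride (-C(=O)Cl) meeting every constraint; each maps to a distinct set of atoms, giving 4 matches.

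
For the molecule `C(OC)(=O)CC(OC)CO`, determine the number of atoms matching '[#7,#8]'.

The query [#7,#8] means: nitrogen or oxygen (comma = OR).
Check the 10 heavy atoms by environment: 6× C → no; 4× O → match.
That gives 4 matching atoms.

4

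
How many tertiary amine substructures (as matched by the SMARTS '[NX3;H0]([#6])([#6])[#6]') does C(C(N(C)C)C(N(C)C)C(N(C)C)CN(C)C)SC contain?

[NX3;H0]([#6])([#6])[#6] is the SMARTS for a tertiary amine: a trivalent nitrogen with no H, bonded to three carbons.
The molecule carries 4 separate instances of a dimethylamino group (-N(CH3)2) meeting every constraint; each maps to a distinct set of atoms, giving 4 matches.

4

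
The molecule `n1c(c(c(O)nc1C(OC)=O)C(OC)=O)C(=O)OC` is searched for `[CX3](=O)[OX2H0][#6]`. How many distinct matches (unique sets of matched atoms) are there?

3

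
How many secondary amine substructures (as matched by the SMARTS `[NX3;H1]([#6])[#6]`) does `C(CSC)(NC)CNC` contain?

2

[NX3;H1]([#6])[#6] is the SMARTS for a secondary amine: a trivalent nitrogen with one H, bonded to two carbons.
The molecule carries 2 separate instances of an N-methylamino group (-NHCH3) meeting every constraint; each maps to a distinct set of atoms, giving 2 matches.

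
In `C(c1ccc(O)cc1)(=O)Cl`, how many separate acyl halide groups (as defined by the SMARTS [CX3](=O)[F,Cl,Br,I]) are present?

[CX3](=O)[F,Cl,Br,I] is the SMARTS for an acyl halide: a carbonyl carbon bonded to a halogen.
Exactly one fragment in the molecule meets all constraints, giving 1 match.

1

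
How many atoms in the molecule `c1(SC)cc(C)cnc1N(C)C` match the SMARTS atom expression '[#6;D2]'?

Check the 12 heavy atoms by environment: 1× n (aromatic, D2) → no; 3× c (aromatic, D3) → no; 2× c (aromatic, D2) → match; 1× N (D3) → no; 4× C (D1) → no; 1× S (D2) → no.
That gives 2 matching atoms.

2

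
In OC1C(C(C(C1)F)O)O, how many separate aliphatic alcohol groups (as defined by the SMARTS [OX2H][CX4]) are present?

3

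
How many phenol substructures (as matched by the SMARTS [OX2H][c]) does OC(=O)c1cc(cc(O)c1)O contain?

[OX2H][c] is the SMARTS for a phenol: a hydroxyl oxygen attached to an aromatic carbon.
The molecule carries 2 separate instances of a hydroxyl group (-OH) meeting every constraint; each maps to a distinct set of atoms, giving 2 matches.

2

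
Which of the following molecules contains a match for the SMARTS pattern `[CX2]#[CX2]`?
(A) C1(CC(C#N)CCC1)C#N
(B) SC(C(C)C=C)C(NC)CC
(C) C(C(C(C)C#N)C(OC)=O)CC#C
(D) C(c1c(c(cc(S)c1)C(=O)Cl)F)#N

C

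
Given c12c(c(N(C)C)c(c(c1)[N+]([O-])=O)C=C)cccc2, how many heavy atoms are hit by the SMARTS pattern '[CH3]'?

Check the 18 heavy atoms by environment: 5× c (aromatic, H0) → no; 5× c (aromatic, H1) → no; 1× N (H0) → no; 2× C (H3) → match; 1× N (charge +1, H0) → no; 1× O (charge -1, H0) → no; 1× O (H0) → no; 1× C (H1) → no; 1× C (H2) → no.
That gives 2 matching atoms.

2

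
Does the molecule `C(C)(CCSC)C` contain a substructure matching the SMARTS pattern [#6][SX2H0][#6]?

The pattern [#6][SX2H0][#6] describes an aliphatic sulfur bridging two carbons with no H on the sulfur — a thioether.
The molecule carries a methylthio ether (-SCH3), whose atoms satisfy every constraint of the query, so the pattern matches.

Yes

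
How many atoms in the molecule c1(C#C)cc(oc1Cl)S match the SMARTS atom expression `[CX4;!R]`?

0

The query [CX4;!R] means: aliphatic carbon with four total connections, not in a ring.
Check the 9 heavy atoms by environment: 1× o (aromatic, X2, in 5-ring) → no; 4× c (aromatic, X3, in 5-ring) → no; 1× S (X2, acyclic) → no; 2× C (X2, acyclic) → no; 1× Cl (X1, acyclic) → no.
No environment satisfies the query, so 0 matching atoms.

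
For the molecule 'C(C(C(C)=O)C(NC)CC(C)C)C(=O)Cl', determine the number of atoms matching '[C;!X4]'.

The query [C;!X4] means: aliphatic carbon that does not have four total connections.
Check the 15 heavy atoms by environment: 9× C (X4) → no; 2× C (X3) → match; 2× O (X1) → no; 1× Cl (X1) → no; 1× N (X3) → no.
That gives 2 matching atoms.

2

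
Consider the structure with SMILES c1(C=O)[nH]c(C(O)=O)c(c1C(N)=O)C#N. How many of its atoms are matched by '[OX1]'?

The query [OX1] means: aliphatic oxygen with one total connection — typically a carbonyl =O or an oxide.
Check the 15 heavy atoms by environment: 1× n (aromatic, X3) → no; 4× c (aromatic, X3) → no; 3× C (X3) → no; 3× O (X1) → match; 1× O (X2) → no; 1× N (X3) → no; 1× C (X2) → no; 1× N (X1) → no.
That gives 3 matching atoms.

3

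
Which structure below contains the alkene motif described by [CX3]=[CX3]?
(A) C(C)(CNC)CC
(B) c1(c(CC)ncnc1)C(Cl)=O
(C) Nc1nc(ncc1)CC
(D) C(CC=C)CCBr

D

[CX3]=[CX3] describes a non-aromatic C=C double bond between two sp2 carbons (an alkene).
(A) has an ethyl group (-CH2CH3) but its C-C bond is a single bond between CX4 carbons, not CX3=CX3.
(B) has an ethyl group (-CH2CH3) but its C-C bond is a single bond between CX4 carbons, not CX3=CX3.
(C) has an ethyl group (-CH2CH3) but its C-C bond is a single bond between CX4 carbons, not CX3=CX3.
(D) contains a vinyl group (-CH=CH2), which satisfies every atom and bond constraint.
So the answer is (D).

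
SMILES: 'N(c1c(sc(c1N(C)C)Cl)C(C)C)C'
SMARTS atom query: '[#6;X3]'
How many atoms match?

The query [#6;X3] means: any carbon (aromatic or not) with three total connections.
Check the 14 heavy atoms by environment: 1× s (aromatic, X2) → no; 4× c (aromatic, X3) → match; 1× Cl (X1) → no; 2× N (X3) → no; 6× C (X4) → no.
That gives 4 matching atoms.

4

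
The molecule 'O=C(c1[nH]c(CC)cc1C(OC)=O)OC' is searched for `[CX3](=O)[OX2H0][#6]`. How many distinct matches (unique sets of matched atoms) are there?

2

[CX3](=O)[OX2H0][#6] is the SMARTS for an ester: a carbonyl carbon bonded to an oxygen that is itself bonded to carbon (no H on that O).
The molecule carries 2 separate instances of a methyl-ester group (-C(=O)OCH3) meeting every constraint; each maps to a distinct set of atoms, giving 2 matches.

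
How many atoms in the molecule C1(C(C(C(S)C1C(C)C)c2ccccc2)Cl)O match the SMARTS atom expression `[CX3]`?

0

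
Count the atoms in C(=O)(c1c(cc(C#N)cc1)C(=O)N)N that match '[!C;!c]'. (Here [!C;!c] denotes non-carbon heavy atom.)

The query [!C;!c] means: neither aliphatic nor aromatic carbon — same as [!#6].
Check the 14 heavy atoms by environment: 6× c (aromatic) → no; 3× C → no; 2× O → match; 3× N → match.
Summing the matching environments: 2 + 3 = 5 matching atoms.

5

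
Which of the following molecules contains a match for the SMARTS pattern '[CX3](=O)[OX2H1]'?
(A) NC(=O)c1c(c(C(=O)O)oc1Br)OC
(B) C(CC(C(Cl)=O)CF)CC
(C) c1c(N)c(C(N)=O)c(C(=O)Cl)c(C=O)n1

A

[CX3](=O)[OX2H1] describes an sp2 carbon double-bonded to O and single-bonded to an -OH oxygen (a carboxylic acid).
(A) contains a carboxylic acid group (-C(=O)OH), which satisfies every atom and bond constraint.
(B) has an acyl chloride (-C(=O)Cl) but the carbonyl is bonded to Cl, not to an -OH oxygen.
(C) has a primary amide (-C(=O)NH2) but the carbonyl is bonded to N, not to an -OH oxygen.
So the answer is (A).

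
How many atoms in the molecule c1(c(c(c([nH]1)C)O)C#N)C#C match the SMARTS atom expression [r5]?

5

Check the 11 heavy atoms by environment: 1× n (aromatic, in 5-ring) → match; 4× c (aromatic, in 5-ring) → match; 1× O (acyclic) → no; 4× C (acyclic) → no; 1× N (acyclic) → no.
Summing the matching environments: 1 + 4 = 5 matching atoms.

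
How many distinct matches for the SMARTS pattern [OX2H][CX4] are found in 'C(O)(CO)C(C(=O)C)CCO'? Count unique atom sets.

[OX2H][CX4] is the SMARTS for an aliphatic alcohol: a hydroxyl oxygen bound to an sp3 (X4) carbon.
The molecule carries 3 separate instances of a hydroxyl group (-OH) meeting every constraint; each maps to a distinct set of atoms, giving 3 matches.

3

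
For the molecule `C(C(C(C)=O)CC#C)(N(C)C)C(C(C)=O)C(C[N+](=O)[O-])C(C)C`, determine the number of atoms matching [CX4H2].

2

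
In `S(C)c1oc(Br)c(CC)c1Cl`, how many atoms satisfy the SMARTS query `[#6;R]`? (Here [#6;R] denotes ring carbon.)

The query [#6;R] means: carbon that is part of a ring.
Check the 11 heavy atoms by environment: 1× o (aromatic, in 5-ring) → no; 4× c (aromatic, in 5-ring) → match; 3× C (acyclic) → no; 1× Br (acyclic) → no; 1× Cl (acyclic) → no; 1× S (acyclic) → no.
That gives 4 matching atoms.

4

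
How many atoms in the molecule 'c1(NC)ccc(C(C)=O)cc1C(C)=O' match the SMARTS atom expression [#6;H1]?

3

The query [#6;H1] means: any carbon bearing exactly one hydrogen.
Check the 14 heavy atoms by environment: 3× c (aromatic, H0) → no; 3× c (aromatic, H1) → match; 1× N (H1) → no; 3× C (H3) → no; 2× C (H0) → no; 2× O (H0) → no.
That gives 3 matching atoms.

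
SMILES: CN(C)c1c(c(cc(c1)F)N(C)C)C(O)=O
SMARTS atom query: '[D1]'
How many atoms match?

7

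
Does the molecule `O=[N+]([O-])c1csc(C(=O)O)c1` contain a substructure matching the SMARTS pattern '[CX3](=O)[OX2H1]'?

Yes

The pattern [CX3](=O)[OX2H1] describes an sp2 carbon double-bonded to O and single-bonded to an -OH oxygen — a carboxylic acid.
The molecule carries a carboxylic acid group (-C(=O)OH), whose atoms satisfy every constraint of the query, so the pattern matches.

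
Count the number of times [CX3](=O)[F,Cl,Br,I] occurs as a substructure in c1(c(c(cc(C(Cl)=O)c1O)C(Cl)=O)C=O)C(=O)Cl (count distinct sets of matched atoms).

3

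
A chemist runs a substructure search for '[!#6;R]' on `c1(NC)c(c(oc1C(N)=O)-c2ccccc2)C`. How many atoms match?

The query [!#6;R] means: non-carbon atom that is part of a ring.
Check the 17 heavy atoms by environment: 1× o (aromatic, in 5-ring) → match; 4× c (aromatic, in 5-ring) → no; 3× C (acyclic) → no; 1× O (acyclic) → no; 2× N (acyclic) → no; 6× c (aromatic, in 6-ring) → no.
That gives 1 matching atom.

1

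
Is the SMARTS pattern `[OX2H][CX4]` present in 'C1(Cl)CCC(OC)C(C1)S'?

No

The pattern [OX2H][CX4] describes a hydroxyl oxygen bound to an sp3 (X4) carbon — an aliphatic alcohol.
The closest candidate here is a methoxy ether (-OCH3), but the oxygen has H0 (ether), not H1. No other fragment satisfies the full query, so there is no match.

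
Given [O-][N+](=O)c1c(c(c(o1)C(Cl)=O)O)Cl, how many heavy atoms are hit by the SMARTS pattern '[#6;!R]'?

1

The query [#6;!R] means: carbon not in any ring.
Check the 13 heavy atoms by environment: 1× o (aromatic, in 5-ring) → no; 4× c (aromatic, in 5-ring) → no; 1× C (acyclic) → match; 3× O (acyclic) → no; 2× Cl (acyclic) → no; 1× N (charge +1, acyclic) → no; 1× O (charge -1, acyclic) → no.
That gives 1 matching atom.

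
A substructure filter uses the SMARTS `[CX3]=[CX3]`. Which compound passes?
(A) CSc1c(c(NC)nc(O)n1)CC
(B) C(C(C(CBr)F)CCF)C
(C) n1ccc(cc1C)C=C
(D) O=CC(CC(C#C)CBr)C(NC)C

[CX3]=[CX3] describes a non-aromatic C=C double bond between two sp2 carbons (an alkene).
(A) has an ethyl group (-CH2CH3) but its C-C bond is a single bond between CX4 carbons, not CX3=CX3.
(B) has an ethyl group (-CH2CH3) but its C-C bond is a single bond between CX4 carbons, not CX3=CX3.
(C) contains a vinyl group (-CH=CH2), which satisfies every atom and bond constraint.
(D) has an ethynyl group (-C#CH) but the C-C bond is a triple bond, not a double bond.
So the answer is (C).

C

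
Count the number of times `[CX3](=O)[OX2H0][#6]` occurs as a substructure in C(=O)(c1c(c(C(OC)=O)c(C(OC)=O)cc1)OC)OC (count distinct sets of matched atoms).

3

[CX3](=O)[OX2H0][#6] is the SMARTS for an ester: a carbonyl carbon bonded to an oxygen that is itself bonded to carbon (no H on that O).
The molecule carries 3 separate instances of a methyl-ester group (-C(=O)OCH3) meeting every constraint; each maps to a distinct set of atoms, giving 3 matches.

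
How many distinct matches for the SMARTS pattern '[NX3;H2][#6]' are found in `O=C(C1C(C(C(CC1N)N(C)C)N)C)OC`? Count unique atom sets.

[NX3;H2][#6] is the SMARTS for a primary amine: a trivalent nitrogen with two H attached to carbon.
The molecule carries 2 separate instances of a primary amino group (-NH2) meeting every constraint; each maps to a distinct set of atoms, giving 2 matches.

2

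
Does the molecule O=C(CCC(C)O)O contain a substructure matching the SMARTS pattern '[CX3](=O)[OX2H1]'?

Yes

The pattern [CX3](=O)[OX2H1] describes an sp2 carbon double-bonded to O and single-bonded to an -OH oxygen — a carboxylic acid.
The molecule carries a carboxylic acid group (-C(=O)OH), whose atoms satisfy every constraint of the query, so the pattern matches.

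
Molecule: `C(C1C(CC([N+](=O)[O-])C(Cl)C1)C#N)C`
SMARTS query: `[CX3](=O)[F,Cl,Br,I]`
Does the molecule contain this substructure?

No

The pattern [CX3](=O)[F,Cl,Br,I] describes a carbonyl carbon bonded to a halogen — an acyl halide.
The closest candidate here is a chloro substituent, but the Cl is not on a carbonyl carbon. No other fragment satisfies the full query, so there is no match.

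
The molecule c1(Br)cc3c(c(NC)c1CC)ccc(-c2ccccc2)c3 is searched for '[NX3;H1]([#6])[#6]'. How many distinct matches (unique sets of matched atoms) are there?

[NX3;H1]([#6])[#6] is the SMARTS for a secondary amine: a trivalent nitrogen with one H, bonded to two carbons.
Exactly one fragment in the molecule meets all constraints, giving 1 match.

1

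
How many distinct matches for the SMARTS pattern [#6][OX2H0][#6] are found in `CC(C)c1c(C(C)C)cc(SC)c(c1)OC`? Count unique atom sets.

1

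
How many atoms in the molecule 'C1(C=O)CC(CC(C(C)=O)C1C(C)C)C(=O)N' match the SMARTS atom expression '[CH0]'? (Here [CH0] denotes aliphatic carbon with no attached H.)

2

The query [CH0] means: aliphatic carbon with no attached hydrogen.
Check the 17 heavy atoms by environment: 2× C (H2) → no; 6× C (H1) → no; 3× C (H3) → no; 2× C (H0) → match; 3× O (H0) → no; 1× N (H2) → no.
That gives 2 matching atoms.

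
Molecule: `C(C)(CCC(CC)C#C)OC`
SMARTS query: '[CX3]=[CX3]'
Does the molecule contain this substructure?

No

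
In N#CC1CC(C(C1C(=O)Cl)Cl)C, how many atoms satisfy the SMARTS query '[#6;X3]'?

1

The query [#6;X3] means: any carbon (aromatic or not) with three total connections.
Check the 12 heavy atoms by environment: 6× C (X4) → no; 1× C (X2) → no; 1× N (X1) → no; 2× Cl (X1) → no; 1× C (X3) → match; 1× O (X1) → no.
That gives 1 matching atom.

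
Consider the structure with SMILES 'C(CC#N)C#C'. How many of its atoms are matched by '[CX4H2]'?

2

The query [CX4H2] means: sp3 carbon (X4) with exactly two hydrogens.
Check the 6 heavy atoms by environment: 2× C (H2, X4) → match; 2× C (H0, X2) → no; 1× N (H0, X1) → no; 1× C (H1, X2) → no.
That gives 2 matching atoms.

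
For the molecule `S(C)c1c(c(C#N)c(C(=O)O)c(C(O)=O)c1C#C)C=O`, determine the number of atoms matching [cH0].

6

Check the 20 heavy atoms by environment: 6× c (aromatic, H0) → match; 2× C (H1) → no; 3× O (H0) → no; 4× C (H0) → no; 2× O (H1) → no; 1× N (H0) → no; 1× S (H0) → no; 1× C (H3) → no.
That gives 6 matching atoms.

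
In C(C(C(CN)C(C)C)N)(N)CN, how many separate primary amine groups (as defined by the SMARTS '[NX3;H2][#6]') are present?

4

[NX3;H2][#6] is the SMARTS for a primary amine: a trivalent nitrogen with two H attached to carbon.
The molecule carries 4 separate instances of a primary amino group (-NH2) meeting every constraint; each maps to a distinct set of atoms, giving 4 matches.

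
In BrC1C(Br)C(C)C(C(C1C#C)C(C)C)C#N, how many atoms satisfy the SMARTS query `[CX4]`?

Check the 16 heavy atoms by environment: 10× C (X4) → match; 2× Br (X1) → no; 3× C (X2) → no; 1× N (X1) → no.
That gives 10 matching atoms.

10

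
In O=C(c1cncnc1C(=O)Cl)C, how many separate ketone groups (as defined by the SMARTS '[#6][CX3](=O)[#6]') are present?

[#6][CX3](=O)[#6] is the SMARTS for a ketone: a carbonyl carbon (no H) flanked by two carbons.
Exactly one fragment in the molecule meets all constraints, giving 1 match.

1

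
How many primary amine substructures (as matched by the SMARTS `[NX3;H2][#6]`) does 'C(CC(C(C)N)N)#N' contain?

2

[NX3;H2][#6] is the SMARTS for a primary amine: a trivalent nitrogen with two H attached to carbon.
The molecule carries 2 separate instances of a primary amino group (-NH2) meeting every constraint; each maps to a distinct set of atoms, giving 2 matches.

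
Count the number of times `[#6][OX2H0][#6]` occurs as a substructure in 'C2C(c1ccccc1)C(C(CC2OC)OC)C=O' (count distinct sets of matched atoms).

[#6][OX2H0][#6] is the SMARTS for an ether: an aliphatic oxygen bridging two carbons with no H on the oxygen.
The molecule carries 2 separate instances of a methoxy ether (-OCH3) meeting every constraint; each maps to a distinct set of atoms, giving 2 matches.

2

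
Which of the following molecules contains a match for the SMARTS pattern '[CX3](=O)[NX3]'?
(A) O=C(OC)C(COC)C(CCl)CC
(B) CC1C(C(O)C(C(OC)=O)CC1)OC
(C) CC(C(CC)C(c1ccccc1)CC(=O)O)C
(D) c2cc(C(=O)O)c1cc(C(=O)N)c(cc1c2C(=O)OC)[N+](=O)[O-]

[CX3](=O)[NX3] describes a carbonyl carbon bonded to a trivalent nitrogen (an amide).
(A) has a methyl-ester group (-C(=O)OCH3) but the carbonyl is bonded to O, not to an NX3 nitrogen.
(B) has a methyl-ester group (-C(=O)OCH3) but the carbonyl is bonded to O, not to an NX3 nitrogen.
(C) has a carboxylic acid group (-C(=O)OH) but the carbonyl is bonded to O, not to an NX3 nitrogen.
(D) contains a primary amide (-C(=O)NH2), which satisfies every atom and bond constraint.
So the answer is (D).

D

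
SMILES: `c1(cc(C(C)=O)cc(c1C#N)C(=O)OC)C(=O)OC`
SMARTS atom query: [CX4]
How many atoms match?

3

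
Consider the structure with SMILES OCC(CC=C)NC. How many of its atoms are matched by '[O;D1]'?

Check the 8 heavy atoms by environment: 3× C (D2) → no; 1× C (D3) → no; 2× C (D1) → no; 1× N (D2) → no; 1× O (D1) → match.
That gives 1 matching atom.

1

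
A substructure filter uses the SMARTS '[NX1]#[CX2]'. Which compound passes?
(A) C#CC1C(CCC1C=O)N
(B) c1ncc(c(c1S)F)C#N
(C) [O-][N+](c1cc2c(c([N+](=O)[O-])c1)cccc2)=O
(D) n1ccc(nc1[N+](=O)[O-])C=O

[NX1]#[CX2] describes a nitrogen triple-bonded to a two-connected carbon (a nitrile).
(A) has a primary amino group (-NH2) but the nitrogen is NX3 (three connections), not NX1 triple-bonded.
(B) contains a nitrile (-C#N), which satisfies every atom and bond constraint.
(C) has a nitro group (-[N+](=O)[O-]) but there is no C#N triple bond.
(D) has a nitro group (-[N+](=O)[O-]) but there is no C#N triple bond.
So the answer is (B).

B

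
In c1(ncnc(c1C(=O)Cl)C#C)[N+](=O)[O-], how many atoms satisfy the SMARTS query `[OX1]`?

3

The query [OX1] means: aliphatic oxygen with one total connection — typically a carbonyl =O or an oxide.
Check the 14 heavy atoms by environment: 2× n (aromatic, X2) → no; 4× c (aromatic, X3) → no; 1× N (charge +1, X3) → no; 1× O (charge -1, X1) → match; 2× O (X1) → match; 1× C (X3) → no; 1× Cl (X1) → no; 2× C (X2) → no.
Summing the matching environments: 1 + 2 = 3 matching atoms.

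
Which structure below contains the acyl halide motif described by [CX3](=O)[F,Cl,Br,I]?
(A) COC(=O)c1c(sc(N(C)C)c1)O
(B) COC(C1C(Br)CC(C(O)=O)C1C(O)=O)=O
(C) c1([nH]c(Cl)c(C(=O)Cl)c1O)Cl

C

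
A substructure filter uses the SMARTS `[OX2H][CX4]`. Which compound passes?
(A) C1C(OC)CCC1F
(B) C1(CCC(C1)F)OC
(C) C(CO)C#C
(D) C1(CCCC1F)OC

[OX2H][CX4] describes a hydroxyl oxygen bound to an sp3 (X4) carbon (an aliphatic alcohol).
(A) has a methoxy ether (-OCH3) but the oxygen has H0 (ether), not H1.
(B) has a methoxy ether (-OCH3) but the oxygen has H0 (ether), not H1.
(C) contains a hydroxyl group (-OH), which satisfies every atom and bond constraint.
(D) has a methoxy ether (-OCH3) but the oxygen has H0 (ether), not H1.
So the answer is (C).

C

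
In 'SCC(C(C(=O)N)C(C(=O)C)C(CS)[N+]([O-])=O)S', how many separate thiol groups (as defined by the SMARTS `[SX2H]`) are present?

[SX2H] is the SMARTS for a thiol: an aliphatic sulfur with two connections, one being H.
The molecule carries 3 separate instances of a thiol (-SH) meeting every constraint; each maps to a distinct set of atoms, giving 3 matches.

3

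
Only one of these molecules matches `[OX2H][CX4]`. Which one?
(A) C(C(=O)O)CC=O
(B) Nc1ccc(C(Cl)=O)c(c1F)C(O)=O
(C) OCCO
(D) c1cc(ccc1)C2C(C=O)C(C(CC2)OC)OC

[OX2H][CX4] describes a hydroxyl oxygen bound to an sp3 (X4) carbon (an aliphatic alcohol).
(A) has a carboxylic acid group (-C(=O)OH) but the -OH is on a CX3 carbonyl carbon, not a CX4 carbon.
(B) has a carboxylic acid group (-C(=O)OH) but the -OH is on a CX3 carbonyl carbon, not a CX4 carbon.
(C) contains a hydroxyl group (-OH), which satisfies every atom and bond constraint.
(D) has a methoxy ether (-OCH3) but the oxygen has H0 (ether), not H1.
So the answer is (C).

C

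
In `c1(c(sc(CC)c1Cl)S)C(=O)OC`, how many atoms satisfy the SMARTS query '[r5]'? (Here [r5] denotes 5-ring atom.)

The query [r5] means: r5 matches atoms in a five-membered ring.
Check the 13 heavy atoms by environment: 1× s (aromatic, in 5-ring) → match; 4× c (aromatic, in 5-ring) → match; 1× Cl (acyclic) → no; 1× S (acyclic) → no; 4× C (acyclic) → no; 2× O (acyclic) → no.
Summing the matching environments: 1 + 4 = 5 matching atoms.

5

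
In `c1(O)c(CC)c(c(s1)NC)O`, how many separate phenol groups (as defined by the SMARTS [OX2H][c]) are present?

[OX2H][c] is the SMARTS for a phenol: a hydroxyl oxygen attached to an aromatic carbon.
The molecule carries 2 separate instances of a hydroxyl group (-OH) meeting every constraint; each maps to a distinct set of atoms, giving 2 matches.

2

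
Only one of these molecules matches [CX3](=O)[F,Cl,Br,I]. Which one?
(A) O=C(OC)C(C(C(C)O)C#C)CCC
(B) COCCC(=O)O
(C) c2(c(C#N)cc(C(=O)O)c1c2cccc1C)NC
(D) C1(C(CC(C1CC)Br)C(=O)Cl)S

D

[CX3](=O)[F,Cl,Br,I] describes a carbonyl carbon bonded to a halogen (an acyl halide).
(A) has a methyl-ester group (-C(=O)OCH3) but the carbonyl is bonded to -O-C, not to a halogen.
(B) has a carboxylic acid group (-C(=O)OH) but the carbonyl is bonded to -OH, not to a halogen.
(C) has a carboxylic acid group (-C(=O)OH) but the carbonyl is bonded to -OH, not to a halogen.
(D) contains an acyl chloride (-C(=O)Cl), which satisfies every atom and bond constraint.
So the answer is (D).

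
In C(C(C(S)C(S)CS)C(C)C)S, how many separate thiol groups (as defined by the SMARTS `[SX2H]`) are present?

4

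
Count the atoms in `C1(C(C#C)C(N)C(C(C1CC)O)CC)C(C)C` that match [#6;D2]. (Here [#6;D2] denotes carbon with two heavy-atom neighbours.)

3

The query [#6;D2] means: any carbon bonded to exactly two heavy atoms.
Check the 17 heavy atoms by environment: 7× C (D3) → no; 3× C (D2) → match; 5× C (D1) → no; 1× O (D1) → no; 1× N (D1) → no.
That gives 3 matching atoms.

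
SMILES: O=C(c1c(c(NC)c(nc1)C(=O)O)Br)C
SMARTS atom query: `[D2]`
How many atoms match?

3

The query [D2] means: atom with exactly two heavy-atom neighbours.
Check the 15 heavy atoms by environment: 1× n (aromatic, D2) → match; 4× c (aromatic, D3) → no; 1× c (aromatic, D2) → match; 1× Br (D1) → no; 2× C (D3) → no; 3× O (D1) → no; 2× C (D1) → no; 1× N (D2) → match.
Summing the matching environments: 1 + 1 + 1 = 3 matching atoms.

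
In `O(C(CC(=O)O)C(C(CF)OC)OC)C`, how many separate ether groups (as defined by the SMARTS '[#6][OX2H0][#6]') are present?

[#6][OX2H0][#6] is the SMARTS for an ether: an aliphatic oxygen bridging two carbons with no H on the oxygen.
The molecule carries 3 separate instances of a methoxy ether (-OCH3) meeting every constraint; each maps to a distinct set of atoms, giving 3 matches.

3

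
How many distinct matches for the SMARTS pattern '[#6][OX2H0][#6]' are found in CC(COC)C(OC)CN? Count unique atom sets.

[#6][OX2H0][#6] is the SMARTS for an ether: an aliphatic oxygen bridging two carbons with no H on the oxygen.
The molecule carries 2 separate instances of a methoxy ether (-OCH3) meeting every constraint; each maps to a distinct set of atoms, giving 2 matches.

2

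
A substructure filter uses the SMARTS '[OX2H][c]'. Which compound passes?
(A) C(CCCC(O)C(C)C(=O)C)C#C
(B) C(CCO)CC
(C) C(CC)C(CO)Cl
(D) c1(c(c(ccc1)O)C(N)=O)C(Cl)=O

D

[OX2H][c] describes a hydroxyl oxygen attached to an aromatic carbon (a phenol).
(A) has a hydroxyl group (-OH) but the -OH is on an aliphatic carbon, not an aromatic c.
(B) has a hydroxyl group (-OH) but the -OH is on an aliphatic carbon, not an aromatic c.
(C) has a hydroxyl group (-OH) but the -OH is on an aliphatic carbon, not an aromatic c.
(D) contains a hydroxyl group (-OH), which satisfies every atom and bond constraint.
So the answer is (D).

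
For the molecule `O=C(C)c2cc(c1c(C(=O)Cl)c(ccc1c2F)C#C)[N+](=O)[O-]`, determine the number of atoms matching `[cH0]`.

7

The query [cH0] means: aromatic carbon with no attached hydrogen (substituted or ring-fusion).
Check the 22 heavy atoms by environment: 7× c (aromatic, H0) → match; 3× c (aromatic, H1) → no; 3× C (H0) → no; 3× O (H0) → no; 1× C (H3) → no; 1× F (H0) → no; 1× C (H1) → no; 1× Cl (H0) → no; 1× N (charge +1, H0) → no; 1× O (charge -1, H0) → no.
That gives 7 matching atoms.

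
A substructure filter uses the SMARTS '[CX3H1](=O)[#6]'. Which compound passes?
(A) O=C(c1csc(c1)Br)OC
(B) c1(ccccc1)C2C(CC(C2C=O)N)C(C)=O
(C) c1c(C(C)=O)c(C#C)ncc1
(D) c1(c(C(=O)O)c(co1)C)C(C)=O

B

[CX3H1](=O)[#6] describes an sp2 carbon with one H, double-bonded to O and single-bonded to carbon (an aldehyde).
(A) has a methyl-ester group (-C(=O)OCH3) but the carbonyl carbon has H0, not H1.
(B) contains an aldehyde (-CHO), which satisfies every atom and bond constraint.
(C) has an acetyl/ketone group (-C(=O)CH3) but the carbonyl carbon has H0 (two carbon neighbours), not H1.
(D) has an acetyl/ketone group (-C(=O)CH3) but the carbonyl carbon has H0 (two carbon neighbours), not H1.
So the answer is (B).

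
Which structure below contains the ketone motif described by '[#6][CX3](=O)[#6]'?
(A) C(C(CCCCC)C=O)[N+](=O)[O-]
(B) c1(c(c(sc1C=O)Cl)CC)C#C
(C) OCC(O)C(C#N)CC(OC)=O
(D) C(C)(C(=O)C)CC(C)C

[#6][CX3](=O)[#6] describes a carbonyl carbon (no H) flanked by two carbons (a ketone).
(A) has an aldehyde (-CHO) but the carbonyl carbon has H1, so it is not flanked by two carbons.
(B) has an aldehyde (-CHO) but the carbonyl carbon has H1, so it is not flanked by two carbons.
(C) has a methyl-ester group (-C(=O)OCH3) but one neighbour of the carbonyl carbon is O, not C.
(D) contains an acetyl/ketone group (-C(=O)CH3), which satisfies every atom and bond constraint.
So the answer is (D).

D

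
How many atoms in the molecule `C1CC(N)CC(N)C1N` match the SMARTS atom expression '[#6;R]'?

6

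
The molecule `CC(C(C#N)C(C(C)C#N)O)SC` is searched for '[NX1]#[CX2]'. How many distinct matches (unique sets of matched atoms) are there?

2

[NX1]#[CX2] is the SMARTS for a nitrile: a nitrogen triple-bonded to a two-connected carbon.
The molecule carries 2 separate instances of a nitrile (-C#N) meeting every constraint; each maps to a distinct set of atoms, giving 2 matches.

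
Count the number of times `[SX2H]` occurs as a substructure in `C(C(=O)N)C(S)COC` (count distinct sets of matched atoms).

1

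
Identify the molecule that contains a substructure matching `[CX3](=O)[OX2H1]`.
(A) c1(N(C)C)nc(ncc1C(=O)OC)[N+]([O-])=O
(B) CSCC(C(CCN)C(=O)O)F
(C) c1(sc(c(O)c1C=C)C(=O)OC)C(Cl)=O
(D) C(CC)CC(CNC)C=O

B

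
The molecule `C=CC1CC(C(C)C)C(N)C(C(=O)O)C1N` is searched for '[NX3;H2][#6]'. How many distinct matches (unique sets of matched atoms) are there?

[NX3;H2][#6] is the SMARTS for a primary amine: a trivalent nitrogen with two H attached to carbon.
The molecule carries 2 separate instances of a primary amino group (-NH2) meeting every constraint; each maps to a distinct set of atoms, giving 2 matches.

2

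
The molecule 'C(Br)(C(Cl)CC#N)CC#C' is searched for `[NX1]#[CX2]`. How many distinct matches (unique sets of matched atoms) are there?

1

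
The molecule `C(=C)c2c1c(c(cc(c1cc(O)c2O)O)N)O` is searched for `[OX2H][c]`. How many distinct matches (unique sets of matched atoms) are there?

4

[OX2H][c] is the SMARTS for a phenol: a hydroxyl oxygen attached to an aromatic carbon.
The molecule carries 4 separate instances of a hydroxyl group (-OH) meeting every constraint; each maps to a distinct set of atoms, giving 4 matches.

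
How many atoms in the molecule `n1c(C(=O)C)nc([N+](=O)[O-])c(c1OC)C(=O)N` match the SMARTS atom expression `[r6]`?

Check the 17 heavy atoms by environment: 2× n (aromatic, in 6-ring) → match; 4× c (aromatic, in 6-ring) → match; 4× O (acyclic) → no; 4× C (acyclic) → no; 1× N (charge +1, acyclic) → no; 1× O (charge -1, acyclic) → no; 1× N (acyclic) → no.
Summing the matching environments: 2 + 4 = 6 matching atoms.

6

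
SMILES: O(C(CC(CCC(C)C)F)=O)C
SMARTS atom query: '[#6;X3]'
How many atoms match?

1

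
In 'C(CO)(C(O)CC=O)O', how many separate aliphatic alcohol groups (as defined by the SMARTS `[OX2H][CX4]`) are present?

3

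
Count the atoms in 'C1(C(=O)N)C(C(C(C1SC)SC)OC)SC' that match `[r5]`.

5

The query [r5] means: r5 matches atoms in a five-membered ring.
Check the 16 heavy atoms by environment: 5× C (in 5-ring) → match; 5× C (acyclic) → no; 2× O (acyclic) → no; 1× N (acyclic) → no; 3× S (acyclic) → no.
That gives 5 matching atoms.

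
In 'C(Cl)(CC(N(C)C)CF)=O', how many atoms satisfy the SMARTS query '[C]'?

6

The query [C] means: uppercase C matches aliphatic (non-aromatic) carbon only.
Check the 10 heavy atoms by environment: 6× C → match; 1× N → no; 1× F → no; 1× O → no; 1× Cl → no.
That gives 6 matching atoms.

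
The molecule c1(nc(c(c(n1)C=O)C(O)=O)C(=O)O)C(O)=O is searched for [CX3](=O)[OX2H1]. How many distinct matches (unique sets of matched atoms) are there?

[CX3](=O)[OX2H1] is the SMARTS for a carboxylic acid: an sp2 carbon double-bonded to O and single-bonded to an -OH oxygen.
The molecule carries 3 separate instances of a carboxylic acid group (-C(=O)OH) meeting every constraint; each maps to a distinct set of atoms, giving 3 matches.

3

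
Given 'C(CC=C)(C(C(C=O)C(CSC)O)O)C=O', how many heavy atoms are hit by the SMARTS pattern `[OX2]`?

2

Check the 16 heavy atoms by environment: 7× C (X4) → no; 1× S (X2) → no; 4× C (X3) → no; 2× O (X1) → no; 2× O (X2) → match.
That gives 2 matching atoms.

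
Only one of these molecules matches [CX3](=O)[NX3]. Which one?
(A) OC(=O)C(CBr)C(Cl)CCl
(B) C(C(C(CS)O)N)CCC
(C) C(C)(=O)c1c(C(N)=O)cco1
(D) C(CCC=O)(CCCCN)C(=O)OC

[CX3](=O)[NX3] describes a carbonyl carbon bonded to a trivalent nitrogen (an amide).
(A) has a carboxylic acid group (-C(=O)OH) but the carbonyl is bonded to O, not to an NX3 nitrogen.
(B) has a primary amino group (-NH2) but the -NH2 is not attached to a carbonyl carbon.
(C) contains a primary amide (-C(=O)NH2), which satisfies every atom and bond constraint.
(D) has a primary amino group (-NH2) but the -NH2 is not attached to a carbonyl carbon.
So the answer is (C).

C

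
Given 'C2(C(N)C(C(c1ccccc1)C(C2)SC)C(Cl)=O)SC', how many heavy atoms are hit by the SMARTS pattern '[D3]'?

7

The query [D3] means: atom with exactly three heavy-atom neighbours.
Check the 20 heavy atoms by environment: 6× C (D3) → match; 1× C (D2) → no; 2× S (D2) → no; 2× C (D1) → no; 1× O (D1) → no; 1× Cl (D1) → no; 1× c (aromatic, D3) → match; 5× c (aromatic, D2) → no; 1× N (D1) → no.
Summing the matching environments: 6 + 1 = 7 matching atoms.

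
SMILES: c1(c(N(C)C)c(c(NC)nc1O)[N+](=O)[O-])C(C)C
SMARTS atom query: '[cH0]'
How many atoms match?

5

Check the 18 heavy atoms by environment: 1× n (aromatic, H0) → no; 5× c (aromatic, H0) → match; 1× N (H1) → no; 5× C (H3) → no; 1× O (H1) → no; 1× C (H1) → no; 1× N (charge +1, H0) → no; 1× O (charge -1, H0) → no; 1× O (H0) → no; 1× N (H0) → no.
That gives 5 matching atoms.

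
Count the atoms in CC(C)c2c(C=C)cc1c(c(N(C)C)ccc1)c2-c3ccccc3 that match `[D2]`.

10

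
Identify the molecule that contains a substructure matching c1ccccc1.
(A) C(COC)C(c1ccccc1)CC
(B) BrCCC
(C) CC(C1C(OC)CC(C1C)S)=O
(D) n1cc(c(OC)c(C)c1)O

c1ccccc1 describes six aromatic carbons in a ring (a benzene ring).
(A) contains a phenyl ring, which satisfies every atom and bond constraint.
(B) has a methyl group (-CH3) but no six-membered all-carbon aromatic ring is present.
(C) has a methyl group (-CH3) but no six-membered all-carbon aromatic ring is present.
(D) has a methyl group (-CH3) but no six-membered all-carbon aromatic ring is present.
So the answer is (A).

A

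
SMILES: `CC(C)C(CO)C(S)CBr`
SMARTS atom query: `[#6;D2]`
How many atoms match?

Check the 10 heavy atoms by environment: 2× C (D2) → match; 3× C (D3) → no; 1× S (D1) → no; 1× O (D1) → no; 1× Br (D1) → no; 2× C (D1) → no.
That gives 2 matching atoms.

2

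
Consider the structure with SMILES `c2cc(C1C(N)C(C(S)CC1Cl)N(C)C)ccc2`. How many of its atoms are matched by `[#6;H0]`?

1

The query [#6;H0] means: any carbon with no attached hydrogen.
Check the 18 heavy atoms by environment: 5× C (H1) → no; 1× C (H2) → no; 1× N (H2) → no; 1× c (aromatic, H0) → match; 5× c (aromatic, H1) → no; 1× N (H0) → no; 2× C (H3) → no; 1× Cl (H0) → no; 1× S (H1) → no.
That gives 1 matching atom.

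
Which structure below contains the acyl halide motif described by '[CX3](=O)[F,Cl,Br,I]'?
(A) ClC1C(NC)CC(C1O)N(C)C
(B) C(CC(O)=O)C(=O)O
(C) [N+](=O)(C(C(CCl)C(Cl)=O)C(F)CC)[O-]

C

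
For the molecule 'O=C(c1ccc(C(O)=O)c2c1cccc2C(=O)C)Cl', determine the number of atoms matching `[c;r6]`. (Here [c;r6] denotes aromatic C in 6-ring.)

Check the 19 heavy atoms by environment: 10× c (aromatic, in 6-ring) → match; 4× C (acyclic) → no; 4× O (acyclic) → no; 1× Cl (acyclic) → no.
That gives 10 matching atoms.

10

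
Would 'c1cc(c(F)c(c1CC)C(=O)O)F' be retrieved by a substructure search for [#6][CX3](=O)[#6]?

No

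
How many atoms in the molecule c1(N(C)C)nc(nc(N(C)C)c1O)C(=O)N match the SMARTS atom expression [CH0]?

1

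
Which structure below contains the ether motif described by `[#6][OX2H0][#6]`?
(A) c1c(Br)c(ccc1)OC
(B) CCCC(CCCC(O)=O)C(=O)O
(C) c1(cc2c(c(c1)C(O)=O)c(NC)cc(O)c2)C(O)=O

[#6][OX2H0][#6] describes an aliphatic oxygen bridging two carbons with no H on the oxygen (an ether).
(A) contains a methoxy ether (-OCH3), which satisfies every atom and bond constraint.
(B) has a carboxylic acid group (-C(=O)OH) but the -OH oxygen has H1; the =O is OX1, not OX2.
(C) has a carboxylic acid group (-C(=O)OH) but the -OH oxygen has H1; the =O is OX1, not OX2.
So the answer is (A).

A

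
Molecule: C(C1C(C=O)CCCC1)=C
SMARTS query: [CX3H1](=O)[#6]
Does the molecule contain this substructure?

The pattern [CX3H1](=O)[#6] describes an sp2 carbon with one H, double-bonded to O and single-bonded to carbon — an aldehyde.
The molecule carries an aldehyde (-CHO), whose atoms satisfy every constraint of the query, so the pattern matches.

Yes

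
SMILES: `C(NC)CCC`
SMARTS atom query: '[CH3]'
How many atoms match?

2

Check the 6 heavy atoms by environment: 3× C (H2) → no; 1× N (H1) → no; 2× C (H3) → match.
That gives 2 matching atoms.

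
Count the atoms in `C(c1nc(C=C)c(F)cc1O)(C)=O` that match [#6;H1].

2

The query [#6;H1] means: any carbon bearing exactly one hydrogen.
Check the 13 heavy atoms by environment: 1× n (aromatic, H0) → no; 4× c (aromatic, H0) → no; 1× c (aromatic, H1) → match; 1× F (H0) → no; 1× C (H1) → match; 1× C (H2) → no; 1× C (H0) → no; 1× O (H0) → no; 1× C (H3) → no; 1× O (H1) → no.
Summing the matching environments: 1 + 1 = 2 matching atoms.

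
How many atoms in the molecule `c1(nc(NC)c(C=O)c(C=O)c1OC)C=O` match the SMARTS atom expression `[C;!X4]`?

3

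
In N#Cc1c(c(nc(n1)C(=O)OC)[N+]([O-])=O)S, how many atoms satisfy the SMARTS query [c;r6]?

4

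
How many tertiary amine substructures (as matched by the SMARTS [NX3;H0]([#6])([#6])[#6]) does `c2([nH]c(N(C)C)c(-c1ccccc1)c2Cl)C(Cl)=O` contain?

[NX3;H0]([#6])([#6])[#6] is the SMARTS for a tertiary amine: a trivalent nitrogen with no H, bonded to three carbons.
Exactly one fragment in the molecule meets all constraints, giving 1 match.

1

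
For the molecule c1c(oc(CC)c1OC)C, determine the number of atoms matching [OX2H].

0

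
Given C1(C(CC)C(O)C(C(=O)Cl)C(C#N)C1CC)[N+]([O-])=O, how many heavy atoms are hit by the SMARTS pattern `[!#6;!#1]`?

The query [!#6;!#1] means: not carbon and not hydrogen — any heteroatom.
Check the 19 heavy atoms by environment: 12× C → no; 3× O → match; 1× N (charge +1) → match; 1× O (charge -1) → match; 1× Cl → match; 1× N → match.
Summing the matching environments: 3 + 1 + 1 + 1 + 1 = 7 matching atoms.

7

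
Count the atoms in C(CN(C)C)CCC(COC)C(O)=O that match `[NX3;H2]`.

The query [NX3;H2] means: aliphatic N with 3 total connections, two of them H — an -NH2 nitrogen (amine or amide).
Check the 14 heavy atoms by environment: 5× C (H2, X4) → no; 1× C (H1, X4) → no; 1× C (H0, X3) → no; 1× O (H0, X1) → no; 1× O (H1, X2) → no; 1× N (H0, X3) → no; 3× C (H3, X4) → no; 1× O (H0, X2) → no.
No environment satisfies the query, so 0 matching atoms.

0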